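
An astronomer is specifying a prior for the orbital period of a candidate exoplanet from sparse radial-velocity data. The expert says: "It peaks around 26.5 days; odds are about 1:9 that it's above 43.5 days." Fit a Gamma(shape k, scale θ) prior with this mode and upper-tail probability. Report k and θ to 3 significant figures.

k ≈ 8.67, θ ≈ 3.45

Gamma(k,θ) with k>1 has mode (k−1)θ, so θ = 26.5/(k−1).
Need P(X < 43.5) = 0.9 with θ tied to k this way. Start at k = 2, θ = 26.5: P(X<43.5) ≈ 0.488.
Too low — raise k to concentrate. Iterating converges to k ≈ 8.67.
Then θ = 26.5/(8.67−1) ≈ 3.45.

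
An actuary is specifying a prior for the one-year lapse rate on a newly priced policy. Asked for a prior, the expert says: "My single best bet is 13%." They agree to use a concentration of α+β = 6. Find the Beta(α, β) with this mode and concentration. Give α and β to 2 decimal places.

α = 1.52, β = 4.48

For α,β > 1 the Beta mode is (α−1)/(α+β−2). With α+β = 6, the mode is (α−1)/4.
Set (α−1)/4 = 0.13 → α = 1 + 0.13·4 = 1.52.
β = 6 − α = 4.48.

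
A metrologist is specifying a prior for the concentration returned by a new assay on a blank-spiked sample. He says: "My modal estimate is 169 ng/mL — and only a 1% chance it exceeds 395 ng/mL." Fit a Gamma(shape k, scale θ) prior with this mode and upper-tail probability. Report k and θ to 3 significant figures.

k ≈ 7.61, θ ≈ 25.6

Gamma(k,θ) with k>1 has mode (k−1)θ, so θ = 169/(k−1).
Need P(X < 395) = 0.99 with θ tied to k this way. Start at k = 2, θ = 169: P(X<395) ≈ 0.678.
Too low — raise k to concentrate. Iterating converges to k ≈ 7.61.
Then θ = 169/(7.61−1) ≈ 25.6.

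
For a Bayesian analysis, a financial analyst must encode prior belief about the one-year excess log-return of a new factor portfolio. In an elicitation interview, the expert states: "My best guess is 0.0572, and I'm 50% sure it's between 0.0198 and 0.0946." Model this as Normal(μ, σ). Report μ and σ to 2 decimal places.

μ = 0.06, σ = 0.06

A symmetric 50% interval runs μ ± z·σ with z = 0.6745.
Half-width = 0.0374, so σ = 0.0374/0.6745 = 0.06.
μ is the stated best guess, 0.06.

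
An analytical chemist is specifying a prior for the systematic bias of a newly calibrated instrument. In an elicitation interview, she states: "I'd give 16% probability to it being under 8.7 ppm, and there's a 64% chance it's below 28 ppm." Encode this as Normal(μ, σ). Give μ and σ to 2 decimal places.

μ = 22.89, σ = 14.27

For Normal(μ,σ), the p-quantile is μ + z_p·σ. Here z_{0.16} = -0.9945, z_{0.64} = 0.3585.
So 8.7 = μ − 0.9945σ and 28 = μ + 0.3585σ.
Subtracting: σ = (28 − 8.7)/(0.3585 − (-0.9945)) = 14.27.
Then μ = 8.7 − (-0.9945)·14.27 = 22.89.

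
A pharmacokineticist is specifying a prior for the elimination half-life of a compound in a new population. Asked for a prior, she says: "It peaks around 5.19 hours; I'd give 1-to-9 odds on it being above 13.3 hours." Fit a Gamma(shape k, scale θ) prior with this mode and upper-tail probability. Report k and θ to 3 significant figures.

k ≈ 3.17, θ ≈ 2.39

Gamma(k,θ) with k>1 has mode (k−1)θ, so θ = 5.19/(k−1).
Need P(X < 13.3) = 0.9 with θ tied to k this way. Start at k = 2, θ = 5.19: P(X<13.3) ≈ 0.725.
Too low — raise k to concentrate. Iterating converges to k ≈ 3.17.
Then θ = 5.19/(3.17−1) ≈ 2.39.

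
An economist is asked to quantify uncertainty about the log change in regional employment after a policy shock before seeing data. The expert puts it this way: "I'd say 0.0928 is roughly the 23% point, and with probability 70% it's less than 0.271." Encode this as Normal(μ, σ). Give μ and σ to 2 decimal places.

The p-quantile of Normal(μ,σ) is μ + z_p·σ, with z_{0.23} = -0.7388 and z_{0.7} = 0.5244.
Eliminate σ: μ = (z₂·x₁ − z₁·x₂)/(z₂ − z₁) = (0.5244·0.0928 − (-0.7388)·0.271)/1.263 = 0.20.
Then σ = (x₂ − x₁)/(z₂ − z₁) = (0.271 − 0.0928)/1.263 = 0.14.

μ = 0.20, σ = 0.14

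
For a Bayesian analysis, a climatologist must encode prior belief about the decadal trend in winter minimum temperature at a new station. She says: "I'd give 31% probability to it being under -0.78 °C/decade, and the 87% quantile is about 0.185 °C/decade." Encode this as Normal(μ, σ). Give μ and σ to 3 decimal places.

μ = -0.485, σ = 0.595

For Normal(μ,σ), the p-quantile is μ + z_p·σ. Here z_{0.31} = -0.4959, z_{0.87} = 1.126.
So -0.78 = μ − 0.4959σ and 0.185 = μ + 1.126σ.
Subtracting: σ = (0.185 − -0.78)/(1.126 − (-0.4959)) = 0.595.
Then μ = -0.78 − (-0.4959)·0.595 = -0.485.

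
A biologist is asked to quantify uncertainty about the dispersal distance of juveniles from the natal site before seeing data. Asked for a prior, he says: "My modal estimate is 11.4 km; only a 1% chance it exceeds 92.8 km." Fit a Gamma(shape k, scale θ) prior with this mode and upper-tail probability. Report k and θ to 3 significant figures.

Gamma(k,θ) with k>1 has mode (k−1)θ, so θ = 11.4/(k−1).
Need P(X < 92.8) = 0.99 with θ tied to k this way. Start at k = 2, θ = 11.4: P(X<92.8) ≈ 0.997.
Too high — lower k to spread out. Iterating converges to k ≈ 1.76.
Then θ = 11.4/(1.76−1) ≈ 15.

k ≈ 1.76, θ ≈ 15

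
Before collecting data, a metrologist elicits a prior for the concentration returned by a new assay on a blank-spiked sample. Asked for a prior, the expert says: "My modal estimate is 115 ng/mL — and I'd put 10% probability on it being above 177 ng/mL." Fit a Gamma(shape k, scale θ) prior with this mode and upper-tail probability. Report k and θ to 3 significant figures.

k ≈ 11, θ ≈ 11.4

Gamma(k,θ) with k>1 has mode (k−1)θ, so θ = 115/(k−1).
Need P(X < 177) = 0.9 with θ tied to k this way. Start at k = 2, θ = 115: P(X<177) ≈ 0.455.
Too low — raise k to concentrate. Iterating converges to k ≈ 11.
Then θ = 115/(11−1) ≈ 11.4.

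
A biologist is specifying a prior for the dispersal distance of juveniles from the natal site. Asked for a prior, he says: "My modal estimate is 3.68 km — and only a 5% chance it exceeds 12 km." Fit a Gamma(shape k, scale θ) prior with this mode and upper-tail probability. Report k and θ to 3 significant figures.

Gamma(k,θ) with k>1 has mode (k−1)θ, so θ = 3.68/(k−1).
Need P(X < 12) = 0.95 with θ tied to k this way. Start at k = 2, θ = 3.68: P(X<12) ≈ 0.837.
Too low — raise k to concentrate. Iterating converges to k ≈ 2.87.
Then θ = 3.68/(2.87−1) ≈ 1.97.

k ≈ 2.87, θ ≈ 1.97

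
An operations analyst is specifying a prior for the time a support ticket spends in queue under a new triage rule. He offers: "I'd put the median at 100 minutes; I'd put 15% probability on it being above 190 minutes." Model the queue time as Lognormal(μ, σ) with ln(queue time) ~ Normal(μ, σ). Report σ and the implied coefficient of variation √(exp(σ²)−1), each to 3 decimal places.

If T ~ Lognormal(μ,σ) then ln T ~ Normal(μ,σ), so the p-quantile of ln T is μ + z_p·σ.
ln(100) = 4.605 and ln(190) = 5.247; z_{0.5} = 0, z_{0.85} = 1.036.
σ = (5.247 − 4.605)/(1.036 − (0)) = 0.619.
μ = 4.605 − (0)·0.619 = 4.605.
CV = √(exp(σ²)−1) = √(exp(0.3835)−1) = 0.684.

σ ≈ 0.619, CV ≈ 0.684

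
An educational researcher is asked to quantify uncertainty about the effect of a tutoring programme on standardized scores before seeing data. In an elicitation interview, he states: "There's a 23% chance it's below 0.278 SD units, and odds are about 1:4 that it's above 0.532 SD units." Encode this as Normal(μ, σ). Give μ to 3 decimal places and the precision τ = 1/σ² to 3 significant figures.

The p-quantile of Normal(μ,σ) is μ + z_p·σ, with z_{0.23} = -0.7388 and z_{0.8} = 0.8416.
Eliminate σ: μ = (z₂·x₁ − z₁·x₂)/(z₂ − z₁) = (0.8416·0.278 − (-0.7388)·0.532)/1.58 = 0.397.
Then σ = (x₂ − x₁)/(z₂ − z₁) = (0.532 − 0.278)/1.58 = 0.161.
Precision τ = 1/σ² = 1/0.1607² = 38.7.

μ = 0.397, τ = 38.7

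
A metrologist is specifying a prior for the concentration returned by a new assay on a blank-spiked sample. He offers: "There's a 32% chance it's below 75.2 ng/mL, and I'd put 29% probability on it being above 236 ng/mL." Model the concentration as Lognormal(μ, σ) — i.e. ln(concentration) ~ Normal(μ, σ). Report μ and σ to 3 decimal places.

μ ≈ 4.844, σ ≈ 1.120

If T ~ Lognormal(μ,σ) then ln T ~ Normal(μ,σ), so the p-quantile of ln T is μ + z_p·σ.
ln(75.2) = 4.32 and ln(236) = 5.464; z_{0.32} = -0.4677, z_{0.71} = 0.5534.
σ = (5.464 − 4.32)/(0.5534 − (-0.4677)) = 1.120.
μ = 4.32 − (-0.4677)·1.120 = 4.844.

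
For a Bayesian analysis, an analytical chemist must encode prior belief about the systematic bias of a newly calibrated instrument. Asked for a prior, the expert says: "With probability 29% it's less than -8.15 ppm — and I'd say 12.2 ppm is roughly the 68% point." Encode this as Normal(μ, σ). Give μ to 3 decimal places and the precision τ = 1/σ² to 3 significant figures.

μ = 2.879, τ = 0.00252

For Normal(μ,σ), the p-quantile is μ + z_p·σ. Here z_{0.29} = -0.5534, z_{0.68} = 0.4677.
So -8.15 = μ − 0.5534σ and 12.2 = μ + 0.4677σ.
Subtracting: σ = (12.2 − -8.15)/(0.4677 − (-0.5534)) = 19.930.
Then μ = -8.15 − (-0.5534)·19.930 = 2.879.
Precision τ = 1/σ² = 1/19.93² = 0.00252.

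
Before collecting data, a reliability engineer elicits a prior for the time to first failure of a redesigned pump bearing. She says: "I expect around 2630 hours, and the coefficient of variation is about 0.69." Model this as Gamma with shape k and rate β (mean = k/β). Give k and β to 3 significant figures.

For Gamma(k, rate β): mean = k/β, variance = k/β², so CV = 1/√k.
CV = 0.69, hence k = 1/CV² = 2.1.
Then β = k/mean = 2.1/2630 = 0.000799.

k ≈ 2.1, β ≈ 0.000799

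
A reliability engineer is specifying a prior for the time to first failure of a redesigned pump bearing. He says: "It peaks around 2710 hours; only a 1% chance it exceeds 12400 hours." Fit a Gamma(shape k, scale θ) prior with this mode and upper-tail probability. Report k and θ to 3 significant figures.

k ≈ 2.74, θ ≈ 1560

Gamma(k,θ) with k>1 has mode (k−1)θ, so θ = 2710/(k−1).
Need P(X < 12400) = 0.99 with θ tied to k this way. Start at k = 2, θ = 2710: P(X<12400) ≈ 0.943.
Too low — raise k to concentrate. Iterating converges to k ≈ 2.74.
Then θ = 2710/(2.74−1) ≈ 1560.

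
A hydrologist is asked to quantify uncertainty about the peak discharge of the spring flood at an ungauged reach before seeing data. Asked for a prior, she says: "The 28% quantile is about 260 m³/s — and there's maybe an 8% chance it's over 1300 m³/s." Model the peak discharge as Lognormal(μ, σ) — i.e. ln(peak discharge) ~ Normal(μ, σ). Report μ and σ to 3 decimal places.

If T ~ Lognormal(μ,σ) then ln T ~ Normal(μ,σ), so the p-quantile of ln T is μ + z_p·σ.
ln(260) = 5.561 and ln(1300) = 7.17; z_{0.28} = -0.5828, z_{0.92} = 1.405.
σ = (7.17 − 5.561)/(1.405 − (-0.5828)) = 0.810.
μ = 5.561 − (-0.5828)·0.810 = 6.033.

μ ≈ 6.033, σ ≈ 0.810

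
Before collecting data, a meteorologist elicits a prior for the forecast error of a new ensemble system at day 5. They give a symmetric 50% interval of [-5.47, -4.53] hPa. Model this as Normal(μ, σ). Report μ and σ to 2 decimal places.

μ = -5.00, σ = 0.70

A symmetric 50% interval runs μ ± z·σ with z = 0.6745.
Half-width = 0.47, so σ = 0.47/0.6745 = 0.70.
μ is the interval midpoint, -5.00.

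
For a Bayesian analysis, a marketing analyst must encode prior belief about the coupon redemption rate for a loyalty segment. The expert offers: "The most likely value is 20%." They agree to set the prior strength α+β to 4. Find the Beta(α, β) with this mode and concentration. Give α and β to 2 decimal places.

α = 1.40, β = 2.60

For α,β > 1 the Beta mode is (α−1)/(α+β−2). With α+β = 4, the mode is (α−1)/2.
Set (α−1)/2 = 0.2 → α = 1 + 0.2·2 = 1.40.
β = 4 − α = 2.60.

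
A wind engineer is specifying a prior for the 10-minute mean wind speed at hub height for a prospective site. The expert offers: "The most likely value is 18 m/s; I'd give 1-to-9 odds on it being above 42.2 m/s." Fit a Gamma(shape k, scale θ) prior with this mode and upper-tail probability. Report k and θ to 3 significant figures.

Gamma(k,θ) with k>1 has mode (k−1)θ, so θ = 18/(k−1).
Need P(X < 42.2) = 0.9 with θ tied to k this way. Start at k = 2, θ = 18: P(X<42.2) ≈ 0.679.
Too low — raise k to concentrate. Iterating converges to k ≈ 3.65.
Then θ = 18/(3.65−1) ≈ 6.8.

k ≈ 3.65, θ ≈ 6.8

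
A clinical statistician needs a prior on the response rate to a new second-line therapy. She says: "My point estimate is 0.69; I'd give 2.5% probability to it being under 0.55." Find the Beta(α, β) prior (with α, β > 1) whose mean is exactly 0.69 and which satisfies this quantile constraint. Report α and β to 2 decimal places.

α ≈ 31.41, β ≈ 14.11

With mean 0.69 fixed, write α = 0.69s, β = 0.31s where s = α+β.
Need P(θ < 0.55) = 0.025 under Beta(0.69s, 0.31s). Normal approximation: (q−m)/√(m(1−m)/s) ≈ z_{0.025} = -1.96, so s ≈ 0.69·0.31·(-1.96)²/(0.55−0.69)² = 41.9.
At s = 41.9: P(θ<0.55) ≈ 0.030. Adjusting to match 0.025 gives s ≈ 45.52.
So α = 0.69·45.52 ≈ 31.41, β = 0.31·45.52 ≈ 14.11.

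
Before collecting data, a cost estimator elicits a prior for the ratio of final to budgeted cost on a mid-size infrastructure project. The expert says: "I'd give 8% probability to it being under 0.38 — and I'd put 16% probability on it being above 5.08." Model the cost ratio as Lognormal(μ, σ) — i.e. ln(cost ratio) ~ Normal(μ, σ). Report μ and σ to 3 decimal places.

If T ~ Lognormal(μ,σ) then ln T ~ Normal(μ,σ), so the p-quantile of ln T is μ + z_p·σ.
ln(0.38) = -0.9676 and ln(5.08) = 1.625; z_{0.08} = -1.405, z_{0.84} = 0.9945.
σ = (1.625 − -0.9676)/(0.9945 − (-1.405)) = 1.081.
μ = -0.9676 − (-1.405)·1.081 = 0.551.

μ ≈ 0.551, σ ≈ 1.081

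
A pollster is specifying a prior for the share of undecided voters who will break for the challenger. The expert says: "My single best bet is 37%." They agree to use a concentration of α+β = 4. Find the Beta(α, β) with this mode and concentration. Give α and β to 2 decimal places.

For α,β > 1 the Beta mode is (α−1)/(α+β−2). With α+β = 4, the mode is (α−1)/2.
Set (α−1)/2 = 0.37 → α = 1 + 0.37·2 = 1.74.
β = 4 − α = 2.26.

α = 1.74, β = 2.26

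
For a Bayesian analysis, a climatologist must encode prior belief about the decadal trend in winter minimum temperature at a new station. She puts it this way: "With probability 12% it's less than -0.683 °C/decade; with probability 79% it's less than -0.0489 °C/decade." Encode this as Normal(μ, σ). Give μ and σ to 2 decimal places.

μ = -0.31, σ = 0.32

The p-quantile of Normal(μ,σ) is μ + z_p·σ, with z_{0.12} = -1.175 and z_{0.79} = 0.8064.
Eliminate σ: μ = (z₂·x₁ − z₁·x₂)/(z₂ − z₁) = (0.8064·-0.683 − (-1.175)·-0.0489)/1.981 = -0.31.
Then σ = (x₂ − x₁)/(z₂ − z₁) = (-0.0489 − -0.683)/1.981 = 0.32.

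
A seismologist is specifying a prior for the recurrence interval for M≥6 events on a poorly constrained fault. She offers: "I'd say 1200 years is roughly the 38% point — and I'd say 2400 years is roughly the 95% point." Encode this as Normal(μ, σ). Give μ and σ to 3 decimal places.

μ = 1387.956, σ = 615.279

For Normal(μ,σ), the p-quantile is μ + z_p·σ. Here z_{0.38} = -0.3055, z_{0.95} = 1.645.
So 1200 = μ − 0.3055σ and 2400 = μ + 1.645σ.
Subtracting: σ = (2400 − 1200)/(1.645 − (-0.3055)) = 615.279.
Then μ = 1200 − (-0.3055)·615.279 = 1387.956.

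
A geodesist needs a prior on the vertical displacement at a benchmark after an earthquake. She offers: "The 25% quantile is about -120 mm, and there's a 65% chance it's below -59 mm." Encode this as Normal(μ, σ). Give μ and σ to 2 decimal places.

The p-quantile of Normal(μ,σ) is μ + z_p·σ, with z_{0.25} = -0.6745 and z_{0.65} = 0.3853.
Eliminate σ: μ = (z₂·x₁ − z₁·x₂)/(z₂ − z₁) = (0.3853·-120 − (-0.6745)·-59)/1.06 = -81.18.
Then σ = (x₂ − x₁)/(z₂ − z₁) = (-59 − -120)/1.06 = 57.56.

μ = -81.18, σ = 57.56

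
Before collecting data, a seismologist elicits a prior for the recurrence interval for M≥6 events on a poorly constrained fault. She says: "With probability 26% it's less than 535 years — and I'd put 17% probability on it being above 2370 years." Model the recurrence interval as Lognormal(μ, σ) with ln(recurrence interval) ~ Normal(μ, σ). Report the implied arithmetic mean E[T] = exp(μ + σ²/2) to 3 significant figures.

If T ~ Lognormal(μ,σ) then ln T ~ Normal(μ,σ), so the p-quantile of ln T is μ + z_p·σ.
ln(535) = 6.282 and ln(2370) = 7.771; z_{0.26} = -0.6433, z_{0.83} = 0.9542.
σ = (7.771 − 6.282)/(0.9542 − (-0.6433)) = 0.932.
μ = 6.282 − (-0.6433)·0.932 = 6.882.
E[T] = exp(μ + σ²/2) = exp(6.882 + 0.4340) = 1500 years.

E[T] ≈ 1500 years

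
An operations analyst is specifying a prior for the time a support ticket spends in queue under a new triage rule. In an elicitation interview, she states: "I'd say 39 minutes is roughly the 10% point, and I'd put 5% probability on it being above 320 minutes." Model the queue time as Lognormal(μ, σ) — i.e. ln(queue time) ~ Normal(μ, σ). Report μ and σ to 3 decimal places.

If T ~ Lognormal(μ,σ) then ln T ~ Normal(μ,σ), so the p-quantile of ln T is μ + z_p·σ.
ln(39) = 3.664 and ln(320) = 5.768; z_{0.1} = -1.282, z_{0.95} = 1.645.
σ = (5.768 − 3.664)/(1.645 − (-1.282)) = 0.719.
μ = 3.664 − (-1.282)·0.719 = 4.585.

μ ≈ 4.585, σ ≈ 0.719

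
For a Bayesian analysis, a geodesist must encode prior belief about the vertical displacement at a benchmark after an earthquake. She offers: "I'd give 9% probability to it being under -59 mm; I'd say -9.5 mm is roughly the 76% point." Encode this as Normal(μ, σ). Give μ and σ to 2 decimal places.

For Normal(μ,σ), the p-quantile is μ + z_p·σ. Here z_{0.09} = -1.341, z_{0.76} = 0.7063.
So -59 = μ − 1.341σ and -9.5 = μ + 0.7063σ.
Subtracting: σ = (-9.5 − -59)/(0.7063 − (-1.341)) = 24.18.
Then μ = -59 − (-1.341)·24.18 = -26.58.

μ = -26.58, σ = 24.18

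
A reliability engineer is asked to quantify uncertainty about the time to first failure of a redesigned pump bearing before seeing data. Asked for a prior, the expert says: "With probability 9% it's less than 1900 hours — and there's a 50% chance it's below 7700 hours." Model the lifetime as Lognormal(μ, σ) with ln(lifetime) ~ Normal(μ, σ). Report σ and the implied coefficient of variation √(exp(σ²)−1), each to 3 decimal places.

If T ~ Lognormal(μ,σ) then ln T ~ Normal(μ,σ), so the p-quantile of ln T is μ + z_p·σ.
ln(1900) = 7.55 and ln(7700) = 8.949; z_{0.09} = -1.341, z_{0.5} = 0.
σ = (8.949 − 7.55)/(0 − (-1.341)) = 1.044.
μ = 7.55 − (-1.341)·1.044 = 8.949.
CV = √(exp(σ²)−1) = √(exp(1.0893)−1) = 1.404.

σ ≈ 1.044, CV ≈ 1.404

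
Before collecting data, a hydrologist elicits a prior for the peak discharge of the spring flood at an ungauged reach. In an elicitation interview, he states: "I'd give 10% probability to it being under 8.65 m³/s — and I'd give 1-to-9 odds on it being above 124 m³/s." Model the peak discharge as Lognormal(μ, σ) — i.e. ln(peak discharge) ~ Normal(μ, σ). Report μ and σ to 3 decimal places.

If T ~ Lognormal(μ,σ) then ln T ~ Normal(μ,σ), so the p-quantile of ln T is μ + z_p·σ.
ln(8.65) = 2.158 and ln(124) = 4.82; z_{0.1} = -1.282, z_{0.9} = 1.282.
σ = (4.82 − 2.158)/(1.282 − (-1.282)) = 1.039.
μ = 2.158 − (-1.282)·1.039 = 3.489.

μ ≈ 3.489, σ ≈ 1.039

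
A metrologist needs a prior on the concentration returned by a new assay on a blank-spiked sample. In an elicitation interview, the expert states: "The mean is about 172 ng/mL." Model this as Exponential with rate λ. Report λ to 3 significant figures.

λ ≈ 0.00581

Exponential mean = 1/λ, so λ = 1/172.0 = 0.00581.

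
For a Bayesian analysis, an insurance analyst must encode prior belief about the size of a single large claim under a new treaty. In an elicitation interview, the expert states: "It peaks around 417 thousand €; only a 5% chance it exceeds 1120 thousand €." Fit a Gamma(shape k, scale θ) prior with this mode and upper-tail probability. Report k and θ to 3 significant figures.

Gamma(k,θ) with k>1 has mode (k−1)θ, so θ = 417/(k−1).
Need P(X < 1120) = 0.95 with θ tied to k this way. Start at k = 2, θ = 417: P(X<1120) ≈ 0.749.
Too low — raise k to concentrate. Iterating converges to k ≈ 3.76.
Then θ = 417/(3.76−1) ≈ 151.

k ≈ 3.76, θ ≈ 151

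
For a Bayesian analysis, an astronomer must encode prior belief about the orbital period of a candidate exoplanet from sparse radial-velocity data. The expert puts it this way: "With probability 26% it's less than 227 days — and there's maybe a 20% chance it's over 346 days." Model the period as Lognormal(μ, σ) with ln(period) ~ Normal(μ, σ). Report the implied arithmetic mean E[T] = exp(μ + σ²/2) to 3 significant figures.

E[T] ≈ 284 days

If T ~ Lognormal(μ,σ) then ln T ~ Normal(μ,σ), so the p-quantile of ln T is μ + z_p·σ.
ln(227) = 5.425 and ln(346) = 5.846; z_{0.26} = -0.6433, z_{0.8} = 0.8416.
σ = (5.846 − 5.425)/(0.8416 − (-0.6433)) = 0.284.
μ = 5.425 − (-0.6433)·0.284 = 5.608.
E[T] = exp(μ + σ²/2) = exp(5.608 + 0.0403) = 284 days.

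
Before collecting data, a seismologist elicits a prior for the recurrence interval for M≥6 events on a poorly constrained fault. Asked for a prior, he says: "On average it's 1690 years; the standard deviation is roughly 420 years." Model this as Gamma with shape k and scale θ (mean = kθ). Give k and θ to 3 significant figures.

For Gamma(k, scale θ): mean = kθ, variance = kθ², so CV = 1/√k.
CV = SD/mean = 420/1690 = 0.2485, hence k = 1/CV² = 16.2.
Then θ = mean/k = 1690/16.2 = 104.

k ≈ 16.2, θ ≈ 104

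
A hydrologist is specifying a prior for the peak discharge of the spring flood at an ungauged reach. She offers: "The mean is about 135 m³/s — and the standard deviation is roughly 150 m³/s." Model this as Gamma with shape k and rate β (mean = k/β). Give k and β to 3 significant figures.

k ≈ 0.81, β ≈ 0.006

For Gamma(k, rate β): mean = k/β, variance = k/β², so CV = 1/√k.
CV = SD/mean = 150/135 = 1.111, hence k = 1/CV² = 0.81.
Then β = k/mean = 0.81/135 = 0.006.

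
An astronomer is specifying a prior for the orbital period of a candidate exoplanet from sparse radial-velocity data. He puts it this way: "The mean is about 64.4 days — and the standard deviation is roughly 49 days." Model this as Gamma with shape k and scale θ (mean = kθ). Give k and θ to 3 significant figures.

For Gamma(k, scale θ): mean = kθ, variance = kθ², so CV = 1/√k.
CV = SD/mean = 49/64.4 = 0.7609, hence k = 1/CV² = 1.73.
Then θ = mean/k = 64.4/1.73 = 37.3.

k ≈ 1.73, θ ≈ 37.3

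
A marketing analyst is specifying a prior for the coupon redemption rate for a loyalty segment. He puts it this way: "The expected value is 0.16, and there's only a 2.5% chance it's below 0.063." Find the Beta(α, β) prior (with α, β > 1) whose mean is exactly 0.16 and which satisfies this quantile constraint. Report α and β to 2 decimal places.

With mean 0.16 fixed, write α = 0.16s, β = 0.84s where s = α+β.
Need P(θ < 0.063) = 0.025 under Beta(0.16s, 0.84s). Normal approximation: (q−m)/√(m(1−m)/s) ≈ z_{0.025} = -1.96, so s ≈ 0.16·0.84·(-1.96)²/(0.063−0.16)² = 54.9.
At s = 54.9: P(θ<0.063) ≈ 0.008. Adjusting to match 0.025 gives s ≈ 37.69.
So α = 0.16·37.69 ≈ 6.03, β = 0.84·37.69 ≈ 31.66.

α ≈ 6.03, β ≈ 31.66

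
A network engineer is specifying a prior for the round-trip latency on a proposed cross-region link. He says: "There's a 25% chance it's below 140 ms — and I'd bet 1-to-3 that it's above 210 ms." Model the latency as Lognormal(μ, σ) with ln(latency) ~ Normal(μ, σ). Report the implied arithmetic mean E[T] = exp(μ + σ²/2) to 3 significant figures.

If T ~ Lognormal(μ,σ) then ln T ~ Normal(μ,σ), so the p-quantile of ln T is μ + z_p·σ.
ln(140) = 4.942 and ln(210) = 5.347; z_{0.25} = -0.6745, z_{0.75} = 0.6745.
σ = (5.347 − 4.942)/(0.6745 − (-0.6745)) = 0.301.
μ = 4.942 − (-0.6745)·0.301 = 5.144.
E[T] = exp(μ + σ²/2) = exp(5.144 + 0.0452) = 179 ms.

E[T] ≈ 179 ms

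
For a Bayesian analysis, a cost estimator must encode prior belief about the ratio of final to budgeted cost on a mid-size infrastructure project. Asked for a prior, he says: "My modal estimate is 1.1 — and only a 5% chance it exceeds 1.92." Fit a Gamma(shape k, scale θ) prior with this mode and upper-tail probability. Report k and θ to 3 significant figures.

Gamma(k,θ) with k>1 has mode (k−1)θ, so θ = 1.1/(k−1).
Need P(X < 1.92) = 0.95 with θ tied to k this way. Start at k = 2, θ = 1.1: P(X<1.92) ≈ 0.521.
Too low — raise k to concentrate. Iterating converges to k ≈ 9.99.
Then θ = 1.1/(9.99−1) ≈ 0.122.

k ≈ 9.99, θ ≈ 0.122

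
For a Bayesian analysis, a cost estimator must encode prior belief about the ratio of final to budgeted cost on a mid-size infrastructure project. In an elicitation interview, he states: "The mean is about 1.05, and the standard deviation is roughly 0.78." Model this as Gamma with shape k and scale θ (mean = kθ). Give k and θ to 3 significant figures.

For Gamma(k, scale θ): mean = kθ, variance = kθ², so CV = 1/√k.
CV = SD/mean = 0.78/1.05 = 0.7429, hence k = 1/CV² = 1.81.
Then θ = mean/k = 1.05/1.81 = 0.579.

k ≈ 1.81, θ ≈ 0.579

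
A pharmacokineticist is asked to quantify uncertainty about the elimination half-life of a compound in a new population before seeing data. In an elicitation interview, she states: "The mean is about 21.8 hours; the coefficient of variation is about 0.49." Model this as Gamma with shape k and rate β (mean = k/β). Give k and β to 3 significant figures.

For Gamma(k, rate β): mean = k/β, variance = k/β², so CV = 1/√k.
CV = 0.49, hence k = 1/CV² = 4.16.
Then β = k/mean = 4.16/21.8 = 0.191.

k ≈ 4.16, β ≈ 0.191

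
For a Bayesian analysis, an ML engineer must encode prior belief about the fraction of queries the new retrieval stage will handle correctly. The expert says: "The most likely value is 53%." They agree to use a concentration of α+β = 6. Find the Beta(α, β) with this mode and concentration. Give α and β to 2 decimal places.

α = 3.12, β = 2.88

For α,β > 1 the Beta mode is (α−1)/(α+β−2). With α+β = 6, the mode is (α−1)/4.
Set (α−1)/4 = 0.53 → α = 1 + 0.53·4 = 3.12.
β = 6 − α = 2.88.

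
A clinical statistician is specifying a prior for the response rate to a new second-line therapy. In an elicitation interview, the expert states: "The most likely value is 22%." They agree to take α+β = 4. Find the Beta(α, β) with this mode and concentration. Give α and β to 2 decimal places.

For α,β > 1 the Beta mode is (α−1)/(α+β−2). With α+β = 4, the mode is (α−1)/2.
Set (α−1)/2 = 0.22 → α = 1 + 0.22·2 = 1.44.
β = 4 − α = 2.56.

α = 1.44, β = 2.56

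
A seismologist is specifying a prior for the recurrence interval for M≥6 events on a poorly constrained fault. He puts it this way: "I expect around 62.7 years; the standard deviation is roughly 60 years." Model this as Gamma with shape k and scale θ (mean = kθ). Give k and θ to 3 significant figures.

k ≈ 1.09, θ ≈ 57.4

For Gamma(k, scale θ): mean = kθ, variance = kθ², so CV = 1/√k.
CV = SD/mean = 60/62.7 = 0.9569, hence k = 1/CV² = 1.09.
Then θ = mean/k = 62.7/1.09 = 57.4.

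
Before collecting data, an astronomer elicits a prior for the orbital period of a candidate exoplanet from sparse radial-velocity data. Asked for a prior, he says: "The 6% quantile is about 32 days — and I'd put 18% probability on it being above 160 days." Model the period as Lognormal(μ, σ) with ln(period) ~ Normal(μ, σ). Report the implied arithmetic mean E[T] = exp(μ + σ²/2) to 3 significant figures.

E[T] ≈ 109 days

If T ~ Lognormal(μ,σ) then ln T ~ Normal(μ,σ), so the p-quantile of ln T is μ + z_p·σ.
ln(32) = 3.466 and ln(160) = 5.075; z_{0.06} = -1.555, z_{0.82} = 0.9154.
σ = (5.075 − 3.466)/(0.9154 − (-1.555)) = 0.652.
μ = 3.466 − (-1.555)·0.652 = 4.479.
E[T] = exp(μ + σ²/2) = exp(4.479 + 0.2123) = 109 days.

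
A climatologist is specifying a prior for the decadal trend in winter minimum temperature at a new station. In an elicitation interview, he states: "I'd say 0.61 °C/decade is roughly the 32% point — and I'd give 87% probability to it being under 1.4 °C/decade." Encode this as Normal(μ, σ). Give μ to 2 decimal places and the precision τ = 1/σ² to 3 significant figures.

The p-quantile of Normal(μ,σ) is μ + z_p·σ, with z_{0.32} = -0.4677 and z_{0.87} = 1.126.
Eliminate σ: μ = (z₂·x₁ − z₁·x₂)/(z₂ − z₁) = (1.126·0.61 − (-0.4677)·1.4)/1.594 = 0.84.
Then σ = (x₂ − x₁)/(z₂ − z₁) = (1.4 − 0.61)/1.594 = 0.50.
Precision τ = 1/σ² = 1/0.4956² = 4.07.

μ = 0.84, τ = 4.07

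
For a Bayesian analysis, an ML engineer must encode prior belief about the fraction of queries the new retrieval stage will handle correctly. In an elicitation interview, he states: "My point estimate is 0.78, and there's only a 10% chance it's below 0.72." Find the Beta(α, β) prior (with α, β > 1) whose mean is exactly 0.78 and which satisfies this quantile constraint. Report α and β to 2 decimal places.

With mean 0.78 fixed, write α = 0.78s, β = 0.22s where s = α+β.
Need P(θ < 0.72) = 0.1 under Beta(0.78s, 0.22s). Normal approximation: (q−m)/√(m(1−m)/s) ≈ z_{0.1} = -1.28, so s ≈ 0.78·0.22·(-1.28)²/(0.72−0.78)² = 78.3.
At s = 78.3: P(θ<0.72) ≈ 0.104. Adjusting to match 0.1 gives s ≈ 81.47.
So α = 0.78·81.47 ≈ 63.54, β = 0.22·81.47 ≈ 17.92.

α ≈ 63.54, β ≈ 17.92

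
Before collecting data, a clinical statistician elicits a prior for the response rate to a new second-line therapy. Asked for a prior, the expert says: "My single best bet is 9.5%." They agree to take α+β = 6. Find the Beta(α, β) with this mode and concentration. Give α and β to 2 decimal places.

For α,β > 1 the Beta mode is (α−1)/(α+β−2). With α+β = 6, the mode is (α−1)/4.
Set (α−1)/4 = 0.095 → α = 1 + 0.095·4 = 1.38.
β = 6 − α = 4.62.

α = 1.38, β = 4.62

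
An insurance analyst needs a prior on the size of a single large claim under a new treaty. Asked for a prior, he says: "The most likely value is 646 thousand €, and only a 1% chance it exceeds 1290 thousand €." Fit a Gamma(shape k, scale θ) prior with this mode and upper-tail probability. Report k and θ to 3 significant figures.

Gamma(k,θ) with k>1 has mode (k−1)θ, so θ = 646/(k−1).
Need P(X < 1290) = 0.99 with θ tied to k this way. Start at k = 2, θ = 646: P(X<1290) ≈ 0.593.
Too low — raise k to concentrate. Iterating converges to k ≈ 11.3.
Then θ = 646/(11.3−1) ≈ 62.9.

k ≈ 11.3, θ ≈ 62.9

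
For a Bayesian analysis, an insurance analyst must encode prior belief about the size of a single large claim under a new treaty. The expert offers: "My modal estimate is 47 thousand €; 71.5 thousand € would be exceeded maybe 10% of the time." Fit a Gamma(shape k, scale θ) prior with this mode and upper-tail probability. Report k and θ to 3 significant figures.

Gamma(k,θ) with k>1 has mode (k−1)θ, so θ = 47/(k−1).
Need P(X < 71.5) = 0.9 with θ tied to k this way. Start at k = 2, θ = 47: P(X<71.5) ≈ 0.449.
Too low — raise k to concentrate. Iterating converges to k ≈ 11.6.
Then θ = 47/(11.6−1) ≈ 4.44.

k ≈ 11.6, θ ≈ 4.44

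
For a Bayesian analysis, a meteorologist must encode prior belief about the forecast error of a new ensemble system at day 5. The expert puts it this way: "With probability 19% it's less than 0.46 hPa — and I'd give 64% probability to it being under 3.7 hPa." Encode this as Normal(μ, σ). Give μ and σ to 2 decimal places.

μ = 2.76, σ = 2.62

The p-quantile of Normal(μ,σ) is μ + z_p·σ, with z_{0.19} = -0.8779 and z_{0.64} = 0.3585.
Eliminate σ: μ = (z₂·x₁ − z₁·x₂)/(z₂ − z₁) = (0.3585·0.46 − (-0.8779)·3.7)/1.236 = 2.76.
Then σ = (x₂ − x₁)/(z₂ − z₁) = (3.7 − 0.46)/1.236 = 2.62.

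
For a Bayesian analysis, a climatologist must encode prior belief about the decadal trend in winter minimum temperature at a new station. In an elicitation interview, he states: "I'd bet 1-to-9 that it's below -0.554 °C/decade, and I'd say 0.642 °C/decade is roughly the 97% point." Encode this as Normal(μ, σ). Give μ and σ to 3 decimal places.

For Normal(μ,σ), the p-quantile is μ + z_p·σ. Here z_{0.1} = -1.282, z_{0.97} = 1.881.
So -0.554 = μ − 1.282σ and 0.642 = μ + 1.881σ.
Subtracting: σ = (0.642 − -0.554)/(1.881 − (-1.282)) = 0.378.
Then μ = -0.554 − (-1.282)·0.378 = -0.069.

μ = -0.069, σ = 0.378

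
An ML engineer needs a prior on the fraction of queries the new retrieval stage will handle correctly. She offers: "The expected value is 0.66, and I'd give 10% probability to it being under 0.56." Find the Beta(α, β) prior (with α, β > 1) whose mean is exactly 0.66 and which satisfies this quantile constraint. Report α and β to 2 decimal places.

α ≈ 24.95, β ≈ 12.86

With mean 0.66 fixed, write α = 0.66s, β = 0.34s where s = α+β.
Need P(θ < 0.56) = 0.1 under Beta(0.66s, 0.34s). Normal approximation: (q−m)/√(m(1−m)/s) ≈ z_{0.1} = -1.28, so s ≈ 0.66·0.34·(-1.28)²/(0.56−0.66)² = 36.9.
At s = 36.9: P(θ<0.56) ≈ 0.103. Adjusting to match 0.1 gives s ≈ 37.81.
So α = 0.66·37.81 ≈ 24.95, β = 0.34·37.81 ≈ 12.86.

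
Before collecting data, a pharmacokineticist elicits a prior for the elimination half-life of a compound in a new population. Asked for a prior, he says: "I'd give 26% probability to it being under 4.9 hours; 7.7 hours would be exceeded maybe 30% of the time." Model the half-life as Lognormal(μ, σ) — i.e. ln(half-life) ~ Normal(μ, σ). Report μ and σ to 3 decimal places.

If T ~ Lognormal(μ,σ) then ln T ~ Normal(μ,σ), so the p-quantile of ln T is μ + z_p·σ.
ln(4.9) = 1.589 and ln(7.7) = 2.041; z_{0.26} = -0.6433, z_{0.7} = 0.5244.
σ = (2.041 − 1.589)/(0.5244 − (-0.6433)) = 0.387.
μ = 1.589 − (-0.6433)·0.387 = 1.838.

μ ≈ 1.838, σ ≈ 0.387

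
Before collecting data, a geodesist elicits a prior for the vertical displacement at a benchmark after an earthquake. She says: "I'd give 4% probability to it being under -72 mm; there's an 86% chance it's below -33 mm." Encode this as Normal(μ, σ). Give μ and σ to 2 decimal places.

μ = -47.88, σ = 13.78

The p-quantile of Normal(μ,σ) is μ + z_p·σ, with z_{0.04} = -1.751 and z_{0.86} = 1.08.
Eliminate σ: μ = (z₂·x₁ − z₁·x₂)/(z₂ − z₁) = (1.08·-72 − (-1.751)·-33)/2.831 = -47.88.
Then σ = (x₂ − x₁)/(z₂ − z₁) = (-33 − -72)/2.831 = 13.78.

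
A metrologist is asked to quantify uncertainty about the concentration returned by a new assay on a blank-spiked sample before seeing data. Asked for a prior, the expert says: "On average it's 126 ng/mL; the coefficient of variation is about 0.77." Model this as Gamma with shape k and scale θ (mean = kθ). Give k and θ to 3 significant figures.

k ≈ 1.69, θ ≈ 74.7

For Gamma(k, scale θ): mean = kθ, variance = kθ², so CV = 1/√k.
CV = 0.77, hence k = 1/CV² = 1.69.
Then θ = mean/k = 126/1.69 = 74.7.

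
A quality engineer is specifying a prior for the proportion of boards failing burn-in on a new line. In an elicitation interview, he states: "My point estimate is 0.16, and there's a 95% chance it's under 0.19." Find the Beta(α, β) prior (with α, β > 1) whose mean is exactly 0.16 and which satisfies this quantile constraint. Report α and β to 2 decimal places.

With mean 0.16 fixed, write α = 0.16s, β = 0.84s where s = α+β.
Need P(θ < 0.19) = 0.95 under Beta(0.16s, 0.84s). Normal approximation: (q−m)/√(m(1−m)/s) ≈ z_{0.95} = 1.64, so s ≈ 0.16·0.84·(1.64)²/(0.19−0.16)² = 404.0.
At s = 404.0: P(θ<0.19) ≈ 0.945. Adjusting to match 0.95 gives s ≈ 427.86.
So α = 0.16·427.86 ≈ 68.46, β = 0.84·427.86 ≈ 359.40.

α ≈ 68.46, β ≈ 359.40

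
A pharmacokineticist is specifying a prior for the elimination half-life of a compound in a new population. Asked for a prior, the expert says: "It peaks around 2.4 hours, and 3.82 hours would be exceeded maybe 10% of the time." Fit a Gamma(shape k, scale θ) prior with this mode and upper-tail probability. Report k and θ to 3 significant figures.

Gamma(k,θ) with k>1 has mode (k−1)θ, so θ = 2.4/(k−1).
Need P(X < 3.82) = 0.9 with θ tied to k this way. Start at k = 2, θ = 2.4: P(X<3.82) ≈ 0.472.
Too low — raise k to concentrate. Iterating converges to k ≈ 9.69.
Then θ = 2.4/(9.69−1) ≈ 0.276.

k ≈ 9.69, θ ≈ 0.276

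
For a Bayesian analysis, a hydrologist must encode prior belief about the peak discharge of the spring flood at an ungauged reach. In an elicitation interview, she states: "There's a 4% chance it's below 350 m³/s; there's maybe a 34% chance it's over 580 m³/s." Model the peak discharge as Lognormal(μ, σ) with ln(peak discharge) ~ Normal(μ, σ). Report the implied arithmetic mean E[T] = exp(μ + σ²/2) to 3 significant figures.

If T ~ Lognormal(μ,σ) then ln T ~ Normal(μ,σ), so the p-quantile of ln T is μ + z_p·σ.
ln(350) = 5.858 and ln(580) = 6.363; z_{0.04} = -1.751, z_{0.66} = 0.4125.
σ = (6.363 − 5.858)/(0.4125 − (-1.751)) = 0.233.
μ = 5.858 − (-1.751)·0.233 = 6.267.
E[T] = exp(μ + σ²/2) = exp(6.267 + 0.0273) = 541 m³/s.

E[T] ≈ 541 m³/s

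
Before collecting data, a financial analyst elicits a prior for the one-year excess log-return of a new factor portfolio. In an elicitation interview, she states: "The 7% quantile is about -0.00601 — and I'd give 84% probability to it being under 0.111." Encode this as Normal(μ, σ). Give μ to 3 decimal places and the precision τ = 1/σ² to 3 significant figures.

μ = 0.064, τ = 446

For Normal(μ,σ), the p-quantile is μ + z_p·σ. Here z_{0.07} = -1.476, z_{0.84} = 0.9945.
So -0.00601 = μ − 1.476σ and 0.111 = μ + 0.9945σ.
Subtracting: σ = (0.111 − -0.00601)/(0.9945 − (-1.476)) = 0.047.
Then μ = -0.00601 − (-1.476)·0.047 = 0.064.
Precision τ = 1/σ² = 1/0.04737² = 446.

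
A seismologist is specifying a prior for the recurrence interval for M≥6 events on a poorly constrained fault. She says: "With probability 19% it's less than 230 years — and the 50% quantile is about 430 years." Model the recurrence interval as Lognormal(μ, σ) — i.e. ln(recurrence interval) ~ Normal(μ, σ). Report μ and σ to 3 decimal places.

μ ≈ 6.064, σ ≈ 0.713

If T ~ Lognormal(μ,σ) then ln T ~ Normal(μ,σ), so the p-quantile of ln T is μ + z_p·σ.
ln(230) = 5.438 and ln(430) = 6.064; z_{0.19} = -0.8779, z_{0.5} = 0.
σ = (6.064 − 5.438)/(0 − (-0.8779)) = 0.713.
μ = 5.438 − (-0.8779)·0.713 = 6.064.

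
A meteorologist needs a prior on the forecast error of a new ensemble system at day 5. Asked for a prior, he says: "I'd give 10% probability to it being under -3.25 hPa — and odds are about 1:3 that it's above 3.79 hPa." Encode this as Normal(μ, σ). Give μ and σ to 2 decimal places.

μ = 1.36, σ = 3.60

The p-quantile of Normal(μ,σ) is μ + z_p·σ, with z_{0.1} = -1.282 and z_{0.75} = 0.6745.
Eliminate σ: μ = (z₂·x₁ − z₁·x₂)/(z₂ − z₁) = (0.6745·-3.25 − (-1.282)·3.79)/1.956 = 1.36.
Then σ = (x₂ − x₁)/(z₂ − z₁) = (3.79 − -3.25)/1.956 = 3.60.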